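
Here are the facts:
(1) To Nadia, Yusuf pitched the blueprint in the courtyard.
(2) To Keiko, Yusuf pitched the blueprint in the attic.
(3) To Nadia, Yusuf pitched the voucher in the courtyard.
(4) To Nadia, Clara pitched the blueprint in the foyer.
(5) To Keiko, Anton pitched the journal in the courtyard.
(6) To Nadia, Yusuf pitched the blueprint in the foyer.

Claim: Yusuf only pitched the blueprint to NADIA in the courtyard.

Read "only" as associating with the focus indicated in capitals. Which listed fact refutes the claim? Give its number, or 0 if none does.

0

Focus (in capitals) is "Nadia" — the recipient. "Only" excludes alternative recipients while holding fixed agent = Yusuf, thing = the blueprint, setting = in the courtyard.
Every other fact changes something in the background, not just the recipient. Nothing refutes the claim.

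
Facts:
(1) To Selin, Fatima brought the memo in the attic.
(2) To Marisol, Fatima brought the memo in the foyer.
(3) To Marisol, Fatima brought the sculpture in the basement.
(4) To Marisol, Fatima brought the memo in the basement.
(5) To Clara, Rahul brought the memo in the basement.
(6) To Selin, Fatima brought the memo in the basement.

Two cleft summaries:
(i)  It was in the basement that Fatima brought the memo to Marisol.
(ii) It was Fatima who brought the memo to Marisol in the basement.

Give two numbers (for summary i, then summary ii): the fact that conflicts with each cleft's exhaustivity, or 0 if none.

2, 0

Summary (i) focuses "in the basement" (the setting); background agent = Fatima, thing = the memo, recipient = Marisol. Fact (2) matches that background with setting = in the foyer — refutes (i).
Summary (ii) focuses "Fatima" (the agent); background thing = the memo, recipient = Marisol, setting = in the basement. No fact matches that background with a different agent, so 0.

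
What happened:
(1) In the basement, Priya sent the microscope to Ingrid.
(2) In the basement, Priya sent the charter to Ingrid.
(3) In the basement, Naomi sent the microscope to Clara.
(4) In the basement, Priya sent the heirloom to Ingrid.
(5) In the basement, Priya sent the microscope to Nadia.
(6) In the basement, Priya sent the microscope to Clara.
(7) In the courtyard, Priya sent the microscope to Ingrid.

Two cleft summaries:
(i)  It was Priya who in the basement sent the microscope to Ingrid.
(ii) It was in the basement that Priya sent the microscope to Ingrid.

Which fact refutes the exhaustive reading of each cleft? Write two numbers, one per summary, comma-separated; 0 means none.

Summary (i) focuses "Priya" (the agent); background thing = the microscope, recipient = Ingrid, setting = in the basement. No fact matches that background with a different agent, so 0.
Summary (ii) focuses "in the basement" (the setting); background agent = Priya, thing = the microscope, recipient = Ingrid. Fact (7) matches that background with setting = in the courtyard — refutes (ii).

0, 7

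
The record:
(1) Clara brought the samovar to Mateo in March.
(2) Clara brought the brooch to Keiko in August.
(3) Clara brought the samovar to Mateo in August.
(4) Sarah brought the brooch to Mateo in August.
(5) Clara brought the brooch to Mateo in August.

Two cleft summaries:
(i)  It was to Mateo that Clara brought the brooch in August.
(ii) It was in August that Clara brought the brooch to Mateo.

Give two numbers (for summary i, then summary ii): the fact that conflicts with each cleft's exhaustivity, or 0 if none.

2, 0

(i): focus "Mateo". Looking for same agent, thing, setting (Clara / the brooch / in August) with some other recipient — fact (2) has Keiko there. Refuted.
(ii): focus "in August". No fact shares same agent, thing, recipient (Clara / the brooch / Mateo) with a different setting. 0.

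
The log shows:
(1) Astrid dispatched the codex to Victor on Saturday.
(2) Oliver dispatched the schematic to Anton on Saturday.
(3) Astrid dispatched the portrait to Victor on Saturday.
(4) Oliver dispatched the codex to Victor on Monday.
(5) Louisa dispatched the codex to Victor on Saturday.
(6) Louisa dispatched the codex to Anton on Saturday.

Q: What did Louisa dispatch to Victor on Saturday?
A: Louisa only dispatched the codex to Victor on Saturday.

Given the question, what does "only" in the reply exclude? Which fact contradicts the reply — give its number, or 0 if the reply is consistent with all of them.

Answering "What did ...?" puts focus on the thing — here, "the codex".
"Only" then excludes alternative things while the background — Louisa as agent and Victor as recipient and on Saturday as setting — is held fixed.
No listed fact shares that background with another thing. Nothing contradicts the reply.
(Fact (6) would refute a reading with focus on the recipient — but that is not what the question asks.)

0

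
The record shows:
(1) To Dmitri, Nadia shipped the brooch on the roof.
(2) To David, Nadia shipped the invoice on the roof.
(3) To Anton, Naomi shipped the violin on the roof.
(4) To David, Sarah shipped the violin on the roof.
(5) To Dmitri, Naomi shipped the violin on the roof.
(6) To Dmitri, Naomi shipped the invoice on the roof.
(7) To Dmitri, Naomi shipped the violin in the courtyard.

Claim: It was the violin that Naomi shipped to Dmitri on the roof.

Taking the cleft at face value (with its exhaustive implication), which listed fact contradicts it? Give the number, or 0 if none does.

6

The cleft puts "the violin" in focus and presupposes the open proposition with same agent, recipient, setting (Naomi / Dmitri / on the roof).
Exhaustivity: the violin is the only thing satisfying that background.
Fact (6) shares the background but with thing = the invoice; exhaustivity is violated.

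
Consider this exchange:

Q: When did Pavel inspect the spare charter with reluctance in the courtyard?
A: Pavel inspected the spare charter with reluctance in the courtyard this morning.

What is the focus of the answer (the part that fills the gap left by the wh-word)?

The wh-word "when" asks about the time.
In the answer, "Pavel", "the spare charter", "in the courtyard" and "with reluctance" are given — repeated from the question.
The constituent filling the time gap is "this morning"; that is the focus and would carry nuclear stress.

this morning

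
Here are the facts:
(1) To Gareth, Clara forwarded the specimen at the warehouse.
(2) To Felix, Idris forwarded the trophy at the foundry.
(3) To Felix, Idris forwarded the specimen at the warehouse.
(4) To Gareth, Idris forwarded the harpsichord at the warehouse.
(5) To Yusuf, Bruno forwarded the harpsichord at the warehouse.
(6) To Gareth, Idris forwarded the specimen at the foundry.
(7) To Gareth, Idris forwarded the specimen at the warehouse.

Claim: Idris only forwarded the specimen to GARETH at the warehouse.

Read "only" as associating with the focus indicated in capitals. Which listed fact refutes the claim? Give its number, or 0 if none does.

3

The capitals mark "Gareth" as focus. So "only" rules out other recipients, with the rest (Idris as agent and the specimen as thing and at the warehouse as setting) as background.
Fact (3) shares the background but differs in recipient (Felix) — a counterexample.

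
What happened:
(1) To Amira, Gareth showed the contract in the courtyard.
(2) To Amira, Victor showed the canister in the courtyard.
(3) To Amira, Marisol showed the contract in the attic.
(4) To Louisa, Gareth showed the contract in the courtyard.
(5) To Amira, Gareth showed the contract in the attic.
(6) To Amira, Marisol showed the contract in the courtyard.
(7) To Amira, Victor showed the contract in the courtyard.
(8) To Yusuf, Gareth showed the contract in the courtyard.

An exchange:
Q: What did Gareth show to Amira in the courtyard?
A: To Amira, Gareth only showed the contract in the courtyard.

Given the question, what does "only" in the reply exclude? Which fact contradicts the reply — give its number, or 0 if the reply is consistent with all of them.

Answering "What did ...?" puts focus on the thing — here, "the contract".
"Only" then excludes alternative things while the background — Gareth as agent and Amira as recipient and in the courtyard as setting — is held fixed.
No fact keeps Gareth as agent and Amira as recipient and in the courtyard as setting while changing the thing; every other fact differs on something backgrounded. The reply stands.
(Fact (4) would refute a reading with focus on the recipient — but that is not what the question asks.)

0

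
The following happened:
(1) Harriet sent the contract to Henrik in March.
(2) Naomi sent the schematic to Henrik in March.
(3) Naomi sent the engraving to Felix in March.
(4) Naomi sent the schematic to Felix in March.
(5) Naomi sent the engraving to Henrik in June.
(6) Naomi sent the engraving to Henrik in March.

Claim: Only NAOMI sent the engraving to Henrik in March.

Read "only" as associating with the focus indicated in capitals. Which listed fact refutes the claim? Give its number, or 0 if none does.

0

The capitals mark "Naomi" as focus. So "only" rules out other agents, with the rest (the engraving as thing and Henrik as recipient and in March as setting) as background.
No fact matches the engraving as thing and Henrik as recipient and in March as setting with a different agent — every other fact differs on at least one backgrounded slot. So no fact refutes it.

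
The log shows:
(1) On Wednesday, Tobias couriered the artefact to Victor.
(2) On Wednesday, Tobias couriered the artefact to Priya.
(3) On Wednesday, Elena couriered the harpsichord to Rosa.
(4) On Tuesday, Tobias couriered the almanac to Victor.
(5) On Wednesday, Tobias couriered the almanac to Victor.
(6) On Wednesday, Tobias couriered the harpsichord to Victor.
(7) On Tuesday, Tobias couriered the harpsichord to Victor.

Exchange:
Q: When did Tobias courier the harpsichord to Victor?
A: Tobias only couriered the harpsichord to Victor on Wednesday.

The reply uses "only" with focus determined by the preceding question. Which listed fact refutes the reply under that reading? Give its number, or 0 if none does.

The question "When did ...?" targets the setting, so in the reply the focus falls on "on Wednesday".
"Only" then excludes alternative settings while the background — Tobias as agent and the harpsichord as thing and Victor as recipient — is held fixed.
Fact (7) shares the background with a different setting (on Tuesday) — counterexample.
(Fact (1) would refute a reading with focus on the thing — but that is not what the question asks.)

7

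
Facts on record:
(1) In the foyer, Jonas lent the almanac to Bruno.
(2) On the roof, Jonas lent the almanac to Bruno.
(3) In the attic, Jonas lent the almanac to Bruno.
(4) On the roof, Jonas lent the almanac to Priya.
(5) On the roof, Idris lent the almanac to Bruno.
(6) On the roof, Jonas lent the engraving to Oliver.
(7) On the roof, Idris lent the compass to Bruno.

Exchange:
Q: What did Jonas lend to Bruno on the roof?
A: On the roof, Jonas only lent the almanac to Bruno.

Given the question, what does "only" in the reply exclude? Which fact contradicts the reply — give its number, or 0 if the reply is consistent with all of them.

The question "What did ...?" targets the thing, so in the reply the focus falls on "the almanac".
So "only" ranges over things; the rest (agent = Jonas, recipient = Bruno, setting = on the roof) is presupposed.
No listed fact shares that background with another thing. Nothing contradicts the reply.
(Fact (1) would refute a reading with focus on the setting — but that is not what the question asks.)

0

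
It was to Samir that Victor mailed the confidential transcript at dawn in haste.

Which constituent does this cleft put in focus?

to Samir

In an it-cleft "It was X that/who ...", the clefted constituent X is the focus; the that/who-clause expresses the presupposed open proposition.
Here the focus is "to Samir". The backgrounded (presupposed) material includes "Victor", "the confidential transcript", "at dawn" and "in haste".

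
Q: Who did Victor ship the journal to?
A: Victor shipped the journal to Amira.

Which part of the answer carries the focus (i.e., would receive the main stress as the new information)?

to Amira

The wh-word "who" asks about the recipient.
In the answer, "Victor" and "the journal" are given — repeated from the question.
The constituent filling the recipient gap is "to Amira"; that is the focus and would carry nuclear stress.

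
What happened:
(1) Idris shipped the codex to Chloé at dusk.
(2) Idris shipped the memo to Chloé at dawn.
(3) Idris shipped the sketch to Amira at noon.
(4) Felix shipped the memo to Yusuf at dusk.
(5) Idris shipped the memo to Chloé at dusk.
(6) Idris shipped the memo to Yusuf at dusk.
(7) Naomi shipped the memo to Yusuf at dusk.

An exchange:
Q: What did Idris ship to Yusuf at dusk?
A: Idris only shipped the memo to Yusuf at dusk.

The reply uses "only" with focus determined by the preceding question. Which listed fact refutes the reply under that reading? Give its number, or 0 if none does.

0

The question "What did ...?" targets the thing, so in the reply the focus falls on "the memo".
"Only" then excludes alternative things while the background — same agent, recipient, setting (Idris / Yusuf / at dusk) — is held fixed.
No listed fact shares that background with another thing. Nothing contradicts the reply.
(Fact (5) would refute a reading with focus on the recipient — but that is not what the question asks.)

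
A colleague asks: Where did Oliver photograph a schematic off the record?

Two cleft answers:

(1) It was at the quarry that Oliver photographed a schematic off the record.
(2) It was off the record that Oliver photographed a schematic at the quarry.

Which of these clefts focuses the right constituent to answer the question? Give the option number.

1

The question word "where" targets the location.
Option (1) clefts "at the quarry" — that matches what the question asks about.
Option (2) clefts "off the record" — the manner, not what was asked.
So the congruent reply is (1).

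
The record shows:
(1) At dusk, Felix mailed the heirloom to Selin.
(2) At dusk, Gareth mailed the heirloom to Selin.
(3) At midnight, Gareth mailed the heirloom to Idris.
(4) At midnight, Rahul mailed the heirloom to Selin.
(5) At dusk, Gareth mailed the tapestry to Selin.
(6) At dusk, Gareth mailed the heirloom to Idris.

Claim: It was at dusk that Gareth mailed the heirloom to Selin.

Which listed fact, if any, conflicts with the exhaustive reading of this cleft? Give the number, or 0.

0

Focus of the cleft: "at dusk" (the setting). Presupposed background: Gareth as agent and the heirloom as thing and Selin as recipient.
Exhaustivity: at dusk is the only setting satisfying that background.
Every other fact differs from the presupposition on some backgrounded slot, so none challenges the exhaustivity.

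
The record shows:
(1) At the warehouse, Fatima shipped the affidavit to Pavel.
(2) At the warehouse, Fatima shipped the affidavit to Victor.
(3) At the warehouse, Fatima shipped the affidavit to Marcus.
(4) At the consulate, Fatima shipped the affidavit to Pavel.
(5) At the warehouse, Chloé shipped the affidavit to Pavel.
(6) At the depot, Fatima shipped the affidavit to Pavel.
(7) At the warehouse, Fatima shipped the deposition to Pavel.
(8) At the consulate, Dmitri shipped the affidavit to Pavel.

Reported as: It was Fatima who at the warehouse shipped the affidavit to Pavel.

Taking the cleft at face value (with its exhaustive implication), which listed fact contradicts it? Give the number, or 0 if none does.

5

Focus of the cleft: "Fatima" (the agent). Presupposed background: the affidavit as thing and Pavel as recipient and at the warehouse as setting.
Exhaustivity: Fatima is the only agent satisfying that background.
But fact (5) also has the affidavit as thing and Pavel as recipient and at the warehouse as setting, with agent = Chloé — so the exhaustive reading fails.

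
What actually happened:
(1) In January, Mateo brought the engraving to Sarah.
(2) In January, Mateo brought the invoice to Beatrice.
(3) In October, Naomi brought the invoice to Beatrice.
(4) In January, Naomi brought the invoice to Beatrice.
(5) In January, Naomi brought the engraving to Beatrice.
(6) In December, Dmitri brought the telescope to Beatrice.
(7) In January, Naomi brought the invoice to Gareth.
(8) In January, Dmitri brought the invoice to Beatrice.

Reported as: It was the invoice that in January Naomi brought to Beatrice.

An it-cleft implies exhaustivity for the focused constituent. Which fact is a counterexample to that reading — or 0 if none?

5

The cleft puts "the invoice" in focus and presupposes the open proposition with agent = Naomi, recipient = Beatrice, setting = in January.
Exhaustivity: the invoice is the only thing satisfying that background.
Fact (5) shares the background but with thing = the engraving; exhaustivity is violated.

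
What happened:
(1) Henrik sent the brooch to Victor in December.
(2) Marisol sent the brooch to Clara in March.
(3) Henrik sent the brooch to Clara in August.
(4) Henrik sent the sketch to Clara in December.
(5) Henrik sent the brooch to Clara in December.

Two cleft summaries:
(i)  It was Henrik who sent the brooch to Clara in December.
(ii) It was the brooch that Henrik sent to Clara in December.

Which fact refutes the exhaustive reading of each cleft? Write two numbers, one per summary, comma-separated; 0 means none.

0, 4

(i): focus "Henrik". No fact shares thing = the brooch, recipient = Clara, setting = in December with a different agent. 0.
(ii): focus "the brooch". Looking for agent = Henrik, recipient = Clara, setting = in December with some other thing — fact (4) has the sketch there. Refuted.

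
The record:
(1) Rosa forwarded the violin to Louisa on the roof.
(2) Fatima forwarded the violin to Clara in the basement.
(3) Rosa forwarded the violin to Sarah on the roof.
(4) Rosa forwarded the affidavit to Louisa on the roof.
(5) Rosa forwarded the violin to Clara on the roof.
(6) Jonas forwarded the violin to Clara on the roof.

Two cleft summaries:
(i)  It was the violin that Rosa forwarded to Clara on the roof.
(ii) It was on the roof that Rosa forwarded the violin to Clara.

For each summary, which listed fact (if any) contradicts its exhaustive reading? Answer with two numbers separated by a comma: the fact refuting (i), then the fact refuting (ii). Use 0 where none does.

(i): focus "the violin". No fact shares Rosa as agent and Clara as recipient and on the roof as setting with a different thing. 0.
(ii): focus "on the roof". No fact shares Rosa as agent and the violin as thing and Clara as recipient with a different setting. 0.

0, 0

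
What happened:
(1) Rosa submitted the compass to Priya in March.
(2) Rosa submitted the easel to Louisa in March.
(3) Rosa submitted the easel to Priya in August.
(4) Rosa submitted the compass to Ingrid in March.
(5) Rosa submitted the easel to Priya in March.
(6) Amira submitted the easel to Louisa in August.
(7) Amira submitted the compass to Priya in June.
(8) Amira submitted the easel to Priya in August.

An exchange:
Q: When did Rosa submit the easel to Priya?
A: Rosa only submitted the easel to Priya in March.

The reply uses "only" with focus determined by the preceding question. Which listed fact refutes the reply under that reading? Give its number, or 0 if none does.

3

Answering "When did ...?" puts focus on the setting — here, "in March".
"Only" then excludes alternative settings while the background — agent = Rosa, thing = the easel, recipient = Priya — is held fixed.
Fact (3) keeps agent = Rosa, thing = the easel, recipient = Priya but has setting = in August; that refutes the reply.
(Fact (1) would refute a reading with focus on the thing — but that is not what the question asks.)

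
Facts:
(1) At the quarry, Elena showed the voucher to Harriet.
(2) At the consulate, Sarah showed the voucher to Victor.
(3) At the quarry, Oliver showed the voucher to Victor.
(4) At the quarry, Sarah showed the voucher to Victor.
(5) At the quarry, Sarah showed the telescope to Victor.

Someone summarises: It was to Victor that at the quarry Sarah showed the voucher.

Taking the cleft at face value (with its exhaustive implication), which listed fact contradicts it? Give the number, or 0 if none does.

The cleft puts "Victor" in focus and presupposes the open proposition with Sarah as agent and the voucher as thing and at the quarry as setting.
Exhaustivity: Victor is the only recipient satisfying that background.
Every other fact differs from the presupposition on some backgrounded slot, so none challenges the exhaustivity.

0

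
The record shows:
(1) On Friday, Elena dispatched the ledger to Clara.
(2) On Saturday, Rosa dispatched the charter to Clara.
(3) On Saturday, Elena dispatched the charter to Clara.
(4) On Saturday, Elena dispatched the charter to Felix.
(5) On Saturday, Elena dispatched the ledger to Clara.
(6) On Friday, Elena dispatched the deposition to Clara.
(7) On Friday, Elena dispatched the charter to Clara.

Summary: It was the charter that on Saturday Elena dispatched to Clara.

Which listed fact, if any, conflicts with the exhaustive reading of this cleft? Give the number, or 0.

Focus of the cleft: "the charter" (the thing). Presupposed background: Elena as agent and Clara as recipient and on Saturday as setting.
The exhaustive reading says no other thing fits that background.
But fact (5) also has Elena as agent and Clara as recipient and on Saturday as setting, with thing = the ledger — so the exhaustive reading fails.

5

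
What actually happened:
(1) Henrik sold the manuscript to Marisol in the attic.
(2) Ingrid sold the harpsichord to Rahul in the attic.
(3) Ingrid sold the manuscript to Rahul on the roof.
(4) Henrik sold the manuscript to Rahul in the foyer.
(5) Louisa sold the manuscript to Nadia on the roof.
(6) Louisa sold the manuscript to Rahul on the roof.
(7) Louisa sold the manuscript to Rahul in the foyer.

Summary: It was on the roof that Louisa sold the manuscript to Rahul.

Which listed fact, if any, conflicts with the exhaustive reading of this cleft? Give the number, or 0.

7

The cleft puts "on the roof" in focus and presupposes the open proposition with agent = Louisa, thing = the manuscript, recipient = Rahul.
The exhaustive reading says no other setting fits that background.
But fact (7) also has agent = Louisa, thing = the manuscript, recipient = Rahul, with setting = in the foyer — so the exhaustive reading fails.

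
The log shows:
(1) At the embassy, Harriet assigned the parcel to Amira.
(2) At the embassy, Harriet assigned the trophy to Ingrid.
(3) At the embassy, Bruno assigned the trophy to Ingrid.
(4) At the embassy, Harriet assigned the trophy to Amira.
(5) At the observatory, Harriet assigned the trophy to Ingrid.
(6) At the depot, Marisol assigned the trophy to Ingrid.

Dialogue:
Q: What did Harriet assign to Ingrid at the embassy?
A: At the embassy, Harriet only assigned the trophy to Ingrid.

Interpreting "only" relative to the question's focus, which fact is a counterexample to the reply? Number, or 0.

0

Answering "What did ...?" puts focus on the thing — here, "the trophy".
So "only" ranges over things; the rest (agent = Harriet, recipient = Ingrid, setting = at the embassy) is presupposed.
No fact keeps agent = Harriet, recipient = Ingrid, setting = at the embassy while changing the thing; every other fact differs on something backgrounded. The reply stands.
(Fact (4) would refute a reading with focus on the recipient — but that is not what the question asks.)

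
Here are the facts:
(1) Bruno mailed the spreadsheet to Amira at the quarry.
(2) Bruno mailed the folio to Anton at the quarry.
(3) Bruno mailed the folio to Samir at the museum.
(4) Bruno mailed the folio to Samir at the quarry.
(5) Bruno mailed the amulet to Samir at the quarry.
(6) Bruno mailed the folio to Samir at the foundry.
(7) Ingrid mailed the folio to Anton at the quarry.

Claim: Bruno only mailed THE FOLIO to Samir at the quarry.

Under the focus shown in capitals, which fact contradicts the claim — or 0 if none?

5

The capitals mark "the folio" as focus. So "only" rules out other things, with the rest (Bruno as agent and Samir as recipient and at the quarry as setting) as background.
Fact (5) matches on Bruno as agent and Samir as recipient and at the quarry as setting, but has thing = the amulet instead. That refutes the claim.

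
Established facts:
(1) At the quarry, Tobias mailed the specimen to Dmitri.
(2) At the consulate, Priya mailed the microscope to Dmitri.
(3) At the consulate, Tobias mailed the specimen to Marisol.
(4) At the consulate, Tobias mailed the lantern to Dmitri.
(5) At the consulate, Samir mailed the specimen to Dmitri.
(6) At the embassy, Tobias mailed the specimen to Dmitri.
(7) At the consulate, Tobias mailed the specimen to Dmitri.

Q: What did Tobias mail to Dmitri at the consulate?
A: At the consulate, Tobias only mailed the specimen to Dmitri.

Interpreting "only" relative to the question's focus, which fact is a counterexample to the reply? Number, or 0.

4

The question "What did ...?" targets the thing, so in the reply the focus falls on "the specimen".
So "only" ranges over things; the rest (same agent, recipient, setting (Tobias / Dmitri / at the consulate)) is presupposed.
Fact (4) keeps same agent, recipient, setting (Tobias / Dmitri / at the consulate) but has thing = the lantern; that refutes the reply.
(Fact (1) would refute a reading with focus on the setting — but that is not what the question asks.)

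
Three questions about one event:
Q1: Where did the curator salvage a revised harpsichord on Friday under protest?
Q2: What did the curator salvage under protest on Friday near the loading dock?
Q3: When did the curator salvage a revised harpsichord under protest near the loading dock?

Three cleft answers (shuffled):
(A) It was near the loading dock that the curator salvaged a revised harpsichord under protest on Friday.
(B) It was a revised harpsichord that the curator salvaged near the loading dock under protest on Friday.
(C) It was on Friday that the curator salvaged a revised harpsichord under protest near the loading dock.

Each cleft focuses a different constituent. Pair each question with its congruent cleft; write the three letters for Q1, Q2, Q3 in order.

Q1 asks about the location; cleft (A) focuses "near the loading dock", which is the location — so Q1 → A.
Q2 asks about the direct object; cleft (B) focuses "a revised harpsichord", which is the direct object — so Q2 → B.
Q3 asks about the time; cleft (C) focuses "on Friday", which is the time — so Q3 → C.
Mapping: Q1→A, Q2→B, Q3→C.

ABC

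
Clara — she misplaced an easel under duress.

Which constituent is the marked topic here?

The construction explicitly marks "Clara" as what the sentence is about — the topic.
The remainder of the clause is the comment (what is said about the topic).

Clara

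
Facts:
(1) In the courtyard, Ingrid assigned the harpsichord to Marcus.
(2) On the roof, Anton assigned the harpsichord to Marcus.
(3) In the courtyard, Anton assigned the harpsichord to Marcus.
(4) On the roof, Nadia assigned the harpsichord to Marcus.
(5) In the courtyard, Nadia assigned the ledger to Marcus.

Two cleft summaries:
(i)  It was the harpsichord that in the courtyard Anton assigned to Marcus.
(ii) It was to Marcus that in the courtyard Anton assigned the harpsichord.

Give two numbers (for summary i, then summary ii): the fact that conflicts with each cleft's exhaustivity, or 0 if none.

Summary (i) focuses "the harpsichord" (the thing); background same agent, recipient, setting (Anton / Marcus / in the courtyard). No fact matches that background with a different thing, so 0.
Summary (ii) focuses "Marcus" (the recipient); background same agent, thing, setting (Anton / the harpsichord / in the courtyard). No fact matches that background with a different recipient, so 0.

0, 0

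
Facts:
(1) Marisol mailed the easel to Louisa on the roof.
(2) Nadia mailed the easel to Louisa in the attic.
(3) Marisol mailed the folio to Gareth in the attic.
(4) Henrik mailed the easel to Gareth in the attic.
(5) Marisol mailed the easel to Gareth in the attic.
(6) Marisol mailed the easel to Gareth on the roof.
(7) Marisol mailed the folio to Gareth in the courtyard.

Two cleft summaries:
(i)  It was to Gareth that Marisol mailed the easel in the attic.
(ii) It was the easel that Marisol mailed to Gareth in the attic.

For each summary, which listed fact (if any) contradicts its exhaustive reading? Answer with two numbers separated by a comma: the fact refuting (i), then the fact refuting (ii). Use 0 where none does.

Summary (i) focuses "Gareth" (the recipient); background same agent, thing, setting (Marisol / the easel / in the attic). No fact matches that background with a different recipient, so 0.
Summary (ii) focuses "the easel" (the thing); background same agent, recipient, setting (Marisol / Gareth / in the attic). Fact (3) matches that background with thing = the folio — refutes (ii).

0, 3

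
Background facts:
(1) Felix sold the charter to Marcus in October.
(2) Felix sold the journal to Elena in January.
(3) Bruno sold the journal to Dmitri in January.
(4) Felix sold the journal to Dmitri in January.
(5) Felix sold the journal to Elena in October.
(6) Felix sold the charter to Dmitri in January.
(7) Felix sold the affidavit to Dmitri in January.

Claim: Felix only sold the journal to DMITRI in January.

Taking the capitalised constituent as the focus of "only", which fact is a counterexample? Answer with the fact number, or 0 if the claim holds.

Focus (in capitals) is "Dmitri" — the recipient. "Only" excludes alternative recipients while holding fixed same agent, thing, setting (Felix / the journal / in January).
Fact (2) matches on same agent, thing, setting (Felix / the journal / in January), but has recipient = Elena instead. That refutes the claim.

2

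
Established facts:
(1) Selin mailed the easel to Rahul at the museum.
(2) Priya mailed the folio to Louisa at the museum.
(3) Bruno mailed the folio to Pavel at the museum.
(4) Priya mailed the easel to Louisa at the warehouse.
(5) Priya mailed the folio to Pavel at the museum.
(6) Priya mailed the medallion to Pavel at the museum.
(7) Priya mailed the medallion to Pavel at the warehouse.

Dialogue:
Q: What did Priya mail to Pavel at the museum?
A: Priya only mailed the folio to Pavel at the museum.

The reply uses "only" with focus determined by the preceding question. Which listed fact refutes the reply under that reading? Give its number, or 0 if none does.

Answering "What did ...?" puts focus on the thing — here, "the folio".
So "only" ranges over things; the rest (Priya as agent and Pavel as recipient and at the museum as setting) is presupposed.
Fact (6) shares the background with a different thing (the medallion) — counterexample.
(Fact (2) would refute a reading with focus on the recipient — but that is not what the question asks.)

6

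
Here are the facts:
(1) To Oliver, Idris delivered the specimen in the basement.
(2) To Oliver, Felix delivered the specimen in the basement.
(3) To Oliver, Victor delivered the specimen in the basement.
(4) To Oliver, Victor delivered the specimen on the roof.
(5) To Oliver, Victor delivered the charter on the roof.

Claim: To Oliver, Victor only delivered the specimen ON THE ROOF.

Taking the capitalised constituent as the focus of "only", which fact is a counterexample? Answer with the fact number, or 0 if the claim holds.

3

Focus (in capitals) is "on the roof" — the setting. "Only" excludes alternative settings while holding fixed agent = Victor, thing = the specimen, recipient = Oliver.
Fact (3) matches on agent = Victor, thing = the specimen, recipient = Oliver, but has setting = in the basement instead. That refutes the claim.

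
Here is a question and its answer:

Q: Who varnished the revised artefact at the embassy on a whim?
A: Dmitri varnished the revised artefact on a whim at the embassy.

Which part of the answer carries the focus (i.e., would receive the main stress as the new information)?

Dmitri

The wh-word "who" asks about the subject (agent).
In the answer, "the revised artefact", "at the embassy" and "on a whim" are given — repeated from the question.
The constituent filling the subject (agent) gap is "Dmitri"; that is the focus and would carry nuclear stress.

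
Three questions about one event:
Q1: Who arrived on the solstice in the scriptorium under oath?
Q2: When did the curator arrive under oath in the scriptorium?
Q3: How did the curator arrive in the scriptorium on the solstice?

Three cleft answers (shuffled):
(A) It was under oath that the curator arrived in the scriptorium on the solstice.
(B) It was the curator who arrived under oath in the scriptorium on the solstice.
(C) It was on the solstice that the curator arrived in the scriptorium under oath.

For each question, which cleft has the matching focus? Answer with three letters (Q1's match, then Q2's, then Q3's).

Q1 asks about the subject (agent); cleft (B) focuses "the curator", which is the subject (agent) — so Q1 → B.
Q2 asks about the time; cleft (C) focuses "on the solstice", which is the time — so Q2 → C.
Q3 asks about the manner; cleft (A) focuses "under oath", which is the manner — so Q3 → A.
Mapping: Q1→B, Q2→C, Q3→A.

BCA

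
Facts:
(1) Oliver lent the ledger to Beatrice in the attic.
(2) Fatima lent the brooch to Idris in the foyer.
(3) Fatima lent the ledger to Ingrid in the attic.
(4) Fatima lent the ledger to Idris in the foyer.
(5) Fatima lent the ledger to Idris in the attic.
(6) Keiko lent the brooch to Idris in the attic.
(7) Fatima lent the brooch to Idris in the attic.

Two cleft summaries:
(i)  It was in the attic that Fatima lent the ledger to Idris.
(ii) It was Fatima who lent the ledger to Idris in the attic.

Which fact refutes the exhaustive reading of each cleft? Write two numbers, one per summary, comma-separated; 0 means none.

4, 0

(i): focus "in the attic". Looking for same agent, thing, recipient (Fatima / the ledger / Idris) with some other setting — fact (4) has in the foyer there. Refuted.
(ii): focus "Fatima". No fact shares same thing, recipient, setting (the ledger / Idris / in the attic) with a different agent. 0.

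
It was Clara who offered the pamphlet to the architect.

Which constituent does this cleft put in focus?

In an it-cleft "It was X that/who ...", the clefted constituent X is the focus; the that/who-clause expresses the presupposed open proposition.
Here the focus is "Clara". The backgrounded (presupposed) material includes "the pamphlet" and "to the architect".

Clara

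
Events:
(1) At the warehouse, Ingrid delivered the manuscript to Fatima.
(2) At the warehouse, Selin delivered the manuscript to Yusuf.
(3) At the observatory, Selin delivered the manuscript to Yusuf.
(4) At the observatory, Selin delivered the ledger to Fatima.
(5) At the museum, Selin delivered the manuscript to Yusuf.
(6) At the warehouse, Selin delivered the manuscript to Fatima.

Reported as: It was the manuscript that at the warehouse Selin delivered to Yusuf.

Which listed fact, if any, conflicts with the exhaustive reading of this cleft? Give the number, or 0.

The cleft puts "the manuscript" in focus and presupposes the open proposition with agent = Selin, recipient = Yusuf, setting = at the warehouse.
The exhaustive reading says no other thing fits that background.
Every other fact differs from the presupposition on some backgrounded slot, so none challenges the exhaustivity.

0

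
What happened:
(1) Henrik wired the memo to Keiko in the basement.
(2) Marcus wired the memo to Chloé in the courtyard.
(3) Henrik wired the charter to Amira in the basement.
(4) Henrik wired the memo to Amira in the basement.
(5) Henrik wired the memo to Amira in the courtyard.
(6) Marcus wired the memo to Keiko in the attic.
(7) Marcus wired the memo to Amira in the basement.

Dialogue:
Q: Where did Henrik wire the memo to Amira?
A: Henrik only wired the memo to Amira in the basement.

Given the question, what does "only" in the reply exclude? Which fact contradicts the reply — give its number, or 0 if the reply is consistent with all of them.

Answering "Where did ...?" puts focus on the setting — here, "in the basement".
So "only" ranges over settings; the rest (agent = Henrik, thing = the memo, recipient = Amira) is presupposed.
Fact (5) shares the background with a different setting (in the courtyard) — counterexample.
(Fact (1) would refute a reading with focus on the recipient — but that is not what the question asks.)

5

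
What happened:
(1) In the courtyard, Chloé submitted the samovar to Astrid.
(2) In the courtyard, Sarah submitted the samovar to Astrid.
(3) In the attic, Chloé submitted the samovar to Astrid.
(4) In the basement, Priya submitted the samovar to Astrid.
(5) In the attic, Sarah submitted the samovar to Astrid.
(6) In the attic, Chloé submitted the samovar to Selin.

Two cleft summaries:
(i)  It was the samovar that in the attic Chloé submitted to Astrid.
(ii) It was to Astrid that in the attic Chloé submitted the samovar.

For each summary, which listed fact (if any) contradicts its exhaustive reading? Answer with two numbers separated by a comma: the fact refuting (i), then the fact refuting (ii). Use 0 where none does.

Summary (i) focuses "the samovar" (the thing); background agent = Chloé, recipient = Astrid, setting = in the attic. No fact matches that background with a different thing, so 0.
Summary (ii) focuses "Astrid" (the recipient); background agent = Chloé, thing = the samovar, setting = in the attic. Fact (6) matches that background with recipient = Selin — refutes (ii).

0, 6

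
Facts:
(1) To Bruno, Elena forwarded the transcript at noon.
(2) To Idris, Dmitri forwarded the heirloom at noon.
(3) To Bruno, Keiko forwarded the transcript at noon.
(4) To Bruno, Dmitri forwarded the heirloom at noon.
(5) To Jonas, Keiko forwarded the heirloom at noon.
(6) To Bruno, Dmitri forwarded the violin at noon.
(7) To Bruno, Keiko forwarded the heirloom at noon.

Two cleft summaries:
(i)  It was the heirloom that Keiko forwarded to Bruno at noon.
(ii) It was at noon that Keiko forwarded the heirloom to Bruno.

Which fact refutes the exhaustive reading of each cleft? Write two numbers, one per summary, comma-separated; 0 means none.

Summary (i) focuses "the heirloom" (the thing); background Keiko as agent and Bruno as recipient and at noon as setting. Fact (3) matches that background with thing = the transcript — refutes (i).
Summary (ii) focuses "at noon" (the setting); background Keiko as agent and the heirloom as thing and Bruno as recipient. No fact matches that background with a different setting, so 0.

3, 0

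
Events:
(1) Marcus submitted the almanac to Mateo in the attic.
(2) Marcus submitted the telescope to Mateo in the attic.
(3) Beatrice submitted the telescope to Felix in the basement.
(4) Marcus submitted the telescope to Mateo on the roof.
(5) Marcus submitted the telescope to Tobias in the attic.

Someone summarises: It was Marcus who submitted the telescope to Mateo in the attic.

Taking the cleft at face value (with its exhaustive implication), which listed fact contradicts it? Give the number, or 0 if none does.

0

The cleft puts "Marcus" in focus and presupposes the open proposition with the telescope as thing and Mateo as recipient and in the attic as setting.
The exhaustive reading says no other agent fits that background.
No listed fact matches the background with a different agent. Exhaustivity holds.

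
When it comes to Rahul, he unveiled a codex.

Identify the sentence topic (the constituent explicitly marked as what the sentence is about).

Rahul

The construction explicitly marks "Rahul" as what the sentence is about — the topic.
The remainder of the clause is the comment (what is said about the topic).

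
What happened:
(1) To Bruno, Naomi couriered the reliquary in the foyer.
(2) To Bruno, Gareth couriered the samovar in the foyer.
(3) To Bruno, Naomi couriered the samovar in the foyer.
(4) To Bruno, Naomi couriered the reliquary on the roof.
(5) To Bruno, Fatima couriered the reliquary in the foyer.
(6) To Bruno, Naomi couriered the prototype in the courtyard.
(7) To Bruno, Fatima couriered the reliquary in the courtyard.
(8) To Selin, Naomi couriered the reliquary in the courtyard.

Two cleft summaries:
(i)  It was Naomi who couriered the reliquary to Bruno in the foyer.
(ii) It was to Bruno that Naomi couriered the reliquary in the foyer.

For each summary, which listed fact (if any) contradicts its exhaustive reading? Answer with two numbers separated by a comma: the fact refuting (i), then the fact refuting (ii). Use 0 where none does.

Summary (i) focuses "Naomi" (the agent); background thing = the reliquary, recipient = Bruno, setting = in the foyer. Fact (5) matches that background with agent = Fatima — refutes (i).
Summary (ii) focuses "Bruno" (the recipient); background agent = Naomi, thing = the reliquary, setting = in the foyer. No fact matches that background with a different recipient, so 0.

5, 0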